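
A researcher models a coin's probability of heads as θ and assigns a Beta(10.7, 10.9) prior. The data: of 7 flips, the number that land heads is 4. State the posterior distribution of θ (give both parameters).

Posterior: Beta(14.7, 13.9)

The binomial likelihood is conjugate to the Beta prior: with 4 successes and 3 failures, the posterior is Beta(10.7+4, 10.9+3) = Beta(14.7, 13.9).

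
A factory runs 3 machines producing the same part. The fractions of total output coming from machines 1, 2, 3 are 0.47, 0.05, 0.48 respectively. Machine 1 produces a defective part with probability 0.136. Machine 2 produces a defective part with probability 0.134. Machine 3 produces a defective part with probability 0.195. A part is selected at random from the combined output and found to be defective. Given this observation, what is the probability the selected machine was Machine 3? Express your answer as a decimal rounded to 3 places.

Posterior probability ≈ 0.570

P(defective|M1) = 0.136; P(defective|M2) = 0.134; P(defective|M3) = 0.195.
Prior × likelihood for each source: 0.47·0.136=0.06392, 0.05·0.134=0.006700, 0.48·0.195=0.09360. Summing gives P(defective) = 0.16422.
P(Machine 3 | defective) = 0.09360 / 0.16422 = 0.570.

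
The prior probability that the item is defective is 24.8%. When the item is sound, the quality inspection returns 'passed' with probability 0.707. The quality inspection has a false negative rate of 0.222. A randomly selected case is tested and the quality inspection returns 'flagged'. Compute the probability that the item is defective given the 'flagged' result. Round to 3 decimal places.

P(H | E) ≈ 0.467

Write H for 'the item is defective'. Prior odds H:¬H = 0.248/0.752 = 0.32979. For the 'flagged' outcome, the likelihood ratio is 0.778/0.293 = 2.6553.
Posterior odds = 0.32979 × 2.6553 = 0.87568, so P(H|E) = 0.87568/(1+0.87568) = 0.467.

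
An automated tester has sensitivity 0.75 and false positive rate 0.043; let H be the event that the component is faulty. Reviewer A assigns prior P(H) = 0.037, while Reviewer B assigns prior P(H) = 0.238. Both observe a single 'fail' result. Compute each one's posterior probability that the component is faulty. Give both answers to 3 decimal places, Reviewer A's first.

P('+'|H) = 0.75, P('+'|¬H) = 0.043.
Reviewer A: numerator 0.75·0.037 = 0.027750; evidence = 0.027750+0.043·0.963 = 0.069159; posterior = 0.401.
Reviewer B: numerator 0.75·0.238 = 0.17850; evidence = 0.17850+0.043·0.762 = 0.21127; posterior = 0.845.

Reviewer A: 0.401; Reviewer B: 0.845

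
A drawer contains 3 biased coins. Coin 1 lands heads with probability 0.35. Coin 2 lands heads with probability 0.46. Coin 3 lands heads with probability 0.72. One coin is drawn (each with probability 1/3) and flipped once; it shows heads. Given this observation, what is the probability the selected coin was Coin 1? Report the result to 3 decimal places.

Posterior probability ≈ 0.229

P(heads|C1) = 0.35; P(heads|C2) = 0.46; P(heads|C3) = 0.72.
Prior × likelihood for each source: 0.333333·0.35=0.1167, 0.333333·0.46=0.1533, 0.333333·0.72=0.2400. Summing gives P(heads) = 0.51000.
P(Coin 1 | heads) = 0.1167 / 0.51000 = 0.229.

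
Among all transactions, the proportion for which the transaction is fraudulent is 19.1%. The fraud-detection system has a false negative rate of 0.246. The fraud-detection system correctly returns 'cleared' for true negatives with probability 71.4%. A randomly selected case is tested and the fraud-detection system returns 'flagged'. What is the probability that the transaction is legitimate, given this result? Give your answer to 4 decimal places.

Write H for 'the transaction is fraudulent'. Prior odds H:¬H = 0.191/0.809 = 0.23609. For the 'flagged' outcome, the likelihood ratio is 0.754/0.286 = 2.6364.
Posterior odds = 0.23609 × 2.6364 = 0.62243, so P(H|E) = 0.62243/(1+0.62243) = 0.3836. Then P(¬H|E) = 1 − 0.3836 = 0.6164.

P(¬H | E) ≈ 0.6164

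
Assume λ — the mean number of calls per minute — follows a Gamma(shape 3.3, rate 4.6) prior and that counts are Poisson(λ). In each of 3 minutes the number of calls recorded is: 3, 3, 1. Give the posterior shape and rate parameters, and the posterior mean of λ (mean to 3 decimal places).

Posterior: Gamma(shape=10.3, rate=7.6); mean ≈ 1.355

Total count ∑xᵢ = 7 over n = 3 minutes.
Gamma is conjugate to the Poisson likelihood: posterior is Gamma(shape = 3.3+7 = 10.3, rate = 4.6+3 = 7.6).
Posterior mean = shape/rate = 10.3/7.6 = 1.355.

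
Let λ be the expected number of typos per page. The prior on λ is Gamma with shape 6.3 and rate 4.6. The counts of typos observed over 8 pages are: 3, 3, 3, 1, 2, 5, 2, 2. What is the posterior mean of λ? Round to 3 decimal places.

Posterior mean ≈ 2.167

The Poisson likelihood adds the total count to the shape and the number of exposure periods to the rate. Here ∑xᵢ = 21 and n = 8, so shape 6.3→27.3 and rate 4.6→12.6.
E[λ | data] = 27.3/12.6 = 2.167.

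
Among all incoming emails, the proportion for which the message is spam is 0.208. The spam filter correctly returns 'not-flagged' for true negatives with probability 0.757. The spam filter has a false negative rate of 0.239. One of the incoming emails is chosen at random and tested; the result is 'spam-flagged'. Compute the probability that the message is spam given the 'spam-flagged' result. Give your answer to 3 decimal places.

Write H for 'the message is spam'. Prior odds H:¬H = 0.208/0.792 = 0.26263. For the 'spam-flagged' outcome, the likelihood ratio is 0.761/0.243 = 3.1317.
Posterior odds = 0.26263 × 3.1317 = 0.82246, so P(H|E) = 0.82246/(1+0.82246) = 0.451.

P(H | E) ≈ 0.451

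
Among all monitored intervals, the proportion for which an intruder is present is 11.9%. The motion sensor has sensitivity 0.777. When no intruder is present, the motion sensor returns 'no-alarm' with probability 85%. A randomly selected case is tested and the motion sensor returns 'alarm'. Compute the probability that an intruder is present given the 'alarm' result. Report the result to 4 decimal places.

P(H | E) ≈ 0.4117

Let H be the event that an intruder is present. P(H) = 0.119, so P(¬H) = 0.881. With E the 'alarm' result, P(E|H) = 0.777 and P(E|¬H) = 0.15.
P(E) = 0.777·0.119 + 0.15·0.881 = 0.092463 + 0.13215 = 0.22461.
By Bayes' theorem, P(H|E) = 0.092463 / 0.22461 = 0.4117.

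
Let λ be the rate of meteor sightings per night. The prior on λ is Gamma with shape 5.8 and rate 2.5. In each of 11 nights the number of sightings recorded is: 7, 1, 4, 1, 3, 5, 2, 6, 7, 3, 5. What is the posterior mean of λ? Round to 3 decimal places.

The Poisson likelihood adds the total count to the shape and the number of exposure periods to the rate. Here ∑xᵢ = 44 and n = 11, so shape 5.8→49.8 and rate 2.5→13.5.
Posterior mean = shape/rate = 49.8/13.5 = 3.689.

Posterior mean ≈ 3.689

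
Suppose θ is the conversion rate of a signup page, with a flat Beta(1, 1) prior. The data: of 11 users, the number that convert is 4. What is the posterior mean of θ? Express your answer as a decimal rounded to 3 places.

The binomial likelihood is conjugate to the Beta prior: with 4 successes and 7 failures, the posterior is Beta(1+4, 1+7) = Beta(5, 8).
E[θ | data] = 5/(5+8) = 0.385.

Posterior mean ≈ 0.385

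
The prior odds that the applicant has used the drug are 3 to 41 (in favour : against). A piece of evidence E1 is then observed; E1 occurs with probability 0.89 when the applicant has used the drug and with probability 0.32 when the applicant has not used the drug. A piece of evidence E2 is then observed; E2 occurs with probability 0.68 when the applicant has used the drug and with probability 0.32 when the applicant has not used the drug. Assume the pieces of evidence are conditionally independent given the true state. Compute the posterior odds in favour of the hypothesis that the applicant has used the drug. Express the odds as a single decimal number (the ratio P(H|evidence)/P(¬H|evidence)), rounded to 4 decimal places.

Posterior odds ≈ 0.4325

Prior odds = 3/41 = 0.073171.
Likelihood ratio for E1 = 0.89/0.32 = 2.7812.
Likelihood ratio for E2 = 0.68/0.32 = 2.1250.
Posterior odds = prior odds × LR₁ × LR₂ = 0.43245.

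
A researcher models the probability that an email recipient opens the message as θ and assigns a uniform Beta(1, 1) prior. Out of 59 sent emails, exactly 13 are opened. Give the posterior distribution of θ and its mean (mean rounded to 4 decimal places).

Observing 13 successes and 46 failures updates Beta(1, 1) by adding the success and failure counts to the two shape parameters: α = 1+13 = 14, β = 1+46 = 47.
E[θ | data] = 14/(14+47) = 0.2295.

Posterior: Beta(14, 47); mean ≈ 0.2295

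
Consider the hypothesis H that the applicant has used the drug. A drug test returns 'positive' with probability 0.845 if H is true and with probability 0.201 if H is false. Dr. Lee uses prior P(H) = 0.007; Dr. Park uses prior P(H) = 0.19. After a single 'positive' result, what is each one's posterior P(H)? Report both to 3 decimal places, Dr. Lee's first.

Dr. Lee: 0.029; Dr. Park: 0.497

P('+'|H) = 0.845, P('+'|¬H) = 0.201.
Dr. Lee: numerator 0.845·0.007 = 0.0059150; evidence = 0.0059150+0.201·0.993 = 0.20551; posterior = 0.029.
Dr. Park: numerator 0.845·0.19 = 0.16055; evidence = 0.16055+0.201·0.81 = 0.32336; posterior = 0.497.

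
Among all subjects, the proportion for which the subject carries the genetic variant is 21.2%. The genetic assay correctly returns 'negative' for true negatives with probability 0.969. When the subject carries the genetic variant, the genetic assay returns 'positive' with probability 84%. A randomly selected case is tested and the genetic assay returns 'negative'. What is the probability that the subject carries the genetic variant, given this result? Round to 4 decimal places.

Write H for 'the subject carries the genetic variant'. Prior odds H:¬H = 0.212/0.788 = 0.26904. For the 'negative' outcome, the likelihood ratio is 0.16/0.969 = 0.16512.
Posterior odds = 0.26904 × 0.16512 = 0.044423, so P(H|E) = 0.044423/(1+0.044423) = 0.0425.

P(H | E) ≈ 0.0425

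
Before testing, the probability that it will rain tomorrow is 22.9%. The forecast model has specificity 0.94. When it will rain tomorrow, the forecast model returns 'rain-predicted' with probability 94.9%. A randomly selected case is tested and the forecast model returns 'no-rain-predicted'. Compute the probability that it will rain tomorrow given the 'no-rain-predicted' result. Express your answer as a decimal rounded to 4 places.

P(H | E) ≈ 0.0159

Write H for 'it will rain tomorrow'. Prior odds H:¬H = 0.229/0.771 = 0.29702. For the 'no-rain-predicted' outcome, the likelihood ratio is 0.051/0.94 = 0.054255.
Posterior odds = 0.29702 × 0.054255 = 0.016115, so P(H|E) = 0.016115/(1+0.016115) = 0.0159.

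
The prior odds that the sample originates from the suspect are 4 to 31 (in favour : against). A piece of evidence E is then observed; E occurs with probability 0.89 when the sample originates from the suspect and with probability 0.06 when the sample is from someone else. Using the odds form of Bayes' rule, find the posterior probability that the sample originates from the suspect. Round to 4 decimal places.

Posterior probability ≈ 0.6568

Prior odds = 4/31 = 0.12903. In log-odds, ln(0.12903) = -2.0477.
Add log likelihood ratio: ln(14.833) = 2.6969.
Posterior log-odds = 0.64918, so posterior odds = exp(0.64918) = 1.9140. Converting, P(H|E) = 1.9140/2.9140 = 0.6568.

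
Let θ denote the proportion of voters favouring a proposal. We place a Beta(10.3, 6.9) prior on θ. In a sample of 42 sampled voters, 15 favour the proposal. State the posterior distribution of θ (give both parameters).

Posterior: Beta(25.3, 33.9)

The binomial likelihood is conjugate to the Beta prior: with 15 successes and 27 failures, the posterior is Beta(10.3+15, 6.9+27) = Beta(25.3, 33.9).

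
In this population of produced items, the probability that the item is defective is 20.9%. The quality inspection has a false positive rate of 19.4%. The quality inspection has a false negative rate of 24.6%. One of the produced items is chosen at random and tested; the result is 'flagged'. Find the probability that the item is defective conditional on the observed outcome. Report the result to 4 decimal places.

P(H | E) ≈ 0.5066

Let H be the event that the item is defective. P(H) = 0.209, so P(¬H) = 0.791. With E the 'flagged' result, P(E|H) = 0.754 and P(E|¬H) = 0.194.
P(E) = 0.754·0.209 + 0.194·0.791 = 0.15759 + 0.15345 = 0.31104.
By Bayes' theorem, P(H|E) = 0.15759 / 0.31104 = 0.5066.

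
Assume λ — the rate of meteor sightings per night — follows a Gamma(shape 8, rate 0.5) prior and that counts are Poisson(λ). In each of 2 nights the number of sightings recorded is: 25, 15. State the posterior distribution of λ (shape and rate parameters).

Total count ∑xᵢ = 40 over n = 2 nights.
Gamma is conjugate to the Poisson likelihood: posterior is Gamma(shape = 8+40 = 48, rate = 0.5+2 = 2.5).

Posterior: Gamma(shape=48, rate=2.5)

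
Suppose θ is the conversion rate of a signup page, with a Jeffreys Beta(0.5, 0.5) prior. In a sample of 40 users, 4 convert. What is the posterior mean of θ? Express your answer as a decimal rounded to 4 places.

Posterior mean ≈ 0.1098

The binomial likelihood is conjugate to the Beta prior: with 4 successes and 36 failures, the posterior is Beta(0.5+4, 0.5+36) = Beta(4.5, 36.5).
E[θ | data] = 4.5/(4.5+36.5) = 0.1098.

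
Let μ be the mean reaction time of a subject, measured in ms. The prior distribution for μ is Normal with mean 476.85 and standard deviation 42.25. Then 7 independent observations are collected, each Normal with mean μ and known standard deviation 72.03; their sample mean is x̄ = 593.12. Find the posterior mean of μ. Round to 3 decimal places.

Posterior mean ≈ 559.007

With known σ, the Normal prior is conjugate. Weight on the data is w = (n/σ²)/(n/σ² + 1/τ₀²) = 0.00134918/(0.00134918+0.00056020) = 0.70661.
Posterior mean = w·x̄ + (1−w)·μ₀ = 0.70661·593.12 + 0.29339·476.85 = 559.007.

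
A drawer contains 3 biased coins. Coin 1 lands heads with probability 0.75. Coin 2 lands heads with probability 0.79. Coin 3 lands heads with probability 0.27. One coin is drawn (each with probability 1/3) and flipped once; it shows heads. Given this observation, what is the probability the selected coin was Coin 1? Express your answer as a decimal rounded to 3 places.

Tabulate prior·likelihood by source: [1] prior 0.333333, lik 0.75, product 0.2500; [2] prior 0.333333, lik 0.79, product 0.2633; [3] prior 0.333333, lik 0.27, product 0.09000.
Normalizing constant = 0.60333; the posterior for Coin 1 is its product over the sum, 0.2500/0.60333 = 0.414.

Posterior probability ≈ 0.414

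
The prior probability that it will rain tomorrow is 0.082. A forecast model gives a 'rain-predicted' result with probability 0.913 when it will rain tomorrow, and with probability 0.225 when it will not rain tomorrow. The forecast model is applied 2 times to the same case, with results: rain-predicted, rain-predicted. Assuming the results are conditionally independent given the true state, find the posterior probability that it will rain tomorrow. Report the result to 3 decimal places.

Let H be the event that it will rain tomorrow; start with P(H) = 0.082. P('rain-predicted'|H) = 0.913, P('rain-predicted'|¬H) = 0.225.
Update on result 1 ('rain-predicted'): P(H) ← 0.913·0.0820 / (0.913·0.0820 + 0.225·0.9180) = 0.074866/0.28142 = 0.2660.
Update on result 2 ('rain-predicted'): P(H) ← 0.913·0.2660 / (0.913·0.2660 + 0.225·0.7340) = 0.24289/0.40803 = 0.5953.

Posterior P(H) ≈ 0.595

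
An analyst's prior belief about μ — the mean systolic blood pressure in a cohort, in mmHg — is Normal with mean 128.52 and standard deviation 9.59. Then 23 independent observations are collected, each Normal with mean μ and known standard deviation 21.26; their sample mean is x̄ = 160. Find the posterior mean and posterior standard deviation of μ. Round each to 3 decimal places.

With known σ, the Normal prior is conjugate. Weight on the data is w = (n/σ²)/(n/σ² + 1/τ₀²) = 0.0508864/(0.0508864+0.0108733) = 0.82394.
Posterior mean = w·x̄ + (1−w)·μ₀ = 0.82394·160 + 0.17606·128.52 = 154.458. Posterior variance = 1/(0.0508864+0.0108733) = 16.1918, so SD = 4.024.

Posterior mean ≈ 154.458; posterior SD ≈ 4.024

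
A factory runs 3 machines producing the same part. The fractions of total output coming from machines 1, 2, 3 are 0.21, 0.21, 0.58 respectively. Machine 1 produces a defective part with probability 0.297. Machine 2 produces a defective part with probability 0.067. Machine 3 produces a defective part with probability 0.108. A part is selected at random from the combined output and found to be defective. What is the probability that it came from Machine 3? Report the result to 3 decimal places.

Posterior probability ≈ 0.450

Tabulate prior·likelihood by source: [1] prior 0.21, lik 0.297, product 0.06237; [2] prior 0.21, lik 0.067, product 0.01407; [3] prior 0.58, lik 0.108, product 0.06264.
Normalizing constant = 0.13908; the posterior for Machine 3 is its product over the sum, 0.06264/0.13908 = 0.450.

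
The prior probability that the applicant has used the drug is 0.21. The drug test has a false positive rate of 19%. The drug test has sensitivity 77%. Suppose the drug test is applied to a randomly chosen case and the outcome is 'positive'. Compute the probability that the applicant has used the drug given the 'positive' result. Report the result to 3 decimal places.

P(H | E) ≈ 0.519

Write H for 'the applicant has used the drug'. Prior odds H:¬H = 0.21/0.79 = 0.26582. For the 'positive' outcome, the likelihood ratio is 0.77/0.19 = 4.0526.
Posterior odds = 0.26582 × 4.0526 = 1.0773, so P(H|E) = 1.0773/(1+1.0773) = 0.519.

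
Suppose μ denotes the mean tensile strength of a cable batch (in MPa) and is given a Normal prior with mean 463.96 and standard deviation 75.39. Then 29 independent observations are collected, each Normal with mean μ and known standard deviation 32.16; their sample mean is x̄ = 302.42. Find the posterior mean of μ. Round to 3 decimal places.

Posterior mean ≈ 303.427

Prior precision 1/τ₀² = 1/75.39² = 0.00017594; data precision n/σ² = 29/32.16² = 0.0280392.
Posterior precision = 0.00017594 + 0.0280392 = 0.0282152.
Posterior mean = (0.00017594·463.96 + 0.0280392·302.42) / 0.0282152 = 303.427.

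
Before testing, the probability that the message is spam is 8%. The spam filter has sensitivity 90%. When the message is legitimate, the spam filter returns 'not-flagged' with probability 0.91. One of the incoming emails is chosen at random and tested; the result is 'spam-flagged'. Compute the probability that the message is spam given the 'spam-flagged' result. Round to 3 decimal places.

Let H be the event that the message is spam. P(H) = 0.08, so P(¬H) = 0.92. With E the 'spam-flagged' result, P(E|H) = 0.9 and P(E|¬H) = 0.09.
P(E) = 0.9·0.08 + 0.09·0.92 = 0.072000 + 0.082800 = 0.15480.
By Bayes' theorem, P(H|E) = 0.072000 / 0.15480 = 0.465.

P(H | E) ≈ 0.465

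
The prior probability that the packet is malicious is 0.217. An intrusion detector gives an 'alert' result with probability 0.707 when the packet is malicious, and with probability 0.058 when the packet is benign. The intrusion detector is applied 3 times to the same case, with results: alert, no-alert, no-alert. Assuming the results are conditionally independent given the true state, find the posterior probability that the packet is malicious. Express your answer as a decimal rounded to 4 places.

Posterior P(H) ≈ 0.2463

With H the event that the packet is malicious, the joint likelihood of the observed sequence is P(data|H) = 0.707·0.293·0.293 = 0.060695 and P(data|¬H) = 0.058·0.942·0.942 = 0.051467.
Bayes: P(H|data) = 0.217·0.060695 / (0.217·0.060695 + 0.783·0.051467) = 0.013171/0.053470 = 0.2463.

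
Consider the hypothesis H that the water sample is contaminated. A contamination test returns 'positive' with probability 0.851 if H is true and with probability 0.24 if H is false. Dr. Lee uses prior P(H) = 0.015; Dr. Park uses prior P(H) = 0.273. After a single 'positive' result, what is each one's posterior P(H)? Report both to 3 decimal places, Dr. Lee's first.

Dr. Lee: 0.051; Dr. Park: 0.571

P('+'|H) = 0.851, P('+'|¬H) = 0.24.
Dr. Lee: numerator 0.851·0.015 = 0.012765; evidence = 0.012765+0.24·0.985 = 0.24916; posterior = 0.051.
Dr. Park: numerator 0.851·0.273 = 0.23232; evidence = 0.23232+0.24·0.727 = 0.40680; posterior = 0.571.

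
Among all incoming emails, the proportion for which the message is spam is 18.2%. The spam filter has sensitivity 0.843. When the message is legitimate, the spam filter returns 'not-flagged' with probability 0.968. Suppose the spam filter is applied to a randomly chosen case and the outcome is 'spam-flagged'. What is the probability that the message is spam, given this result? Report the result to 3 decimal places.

Let H be the event that the message is spam. P(H) = 0.182, so P(¬H) = 0.818. With E the 'spam-flagged' result, P(E|H) = 0.843 and P(E|¬H) = 0.032.
P(E) = 0.843·0.182 + 0.032·0.818 = 0.15343 + 0.026176 = 0.17960.
By Bayes' theorem, P(H|E) = 0.15343 / 0.17960 = 0.854.

P(H | E) ≈ 0.854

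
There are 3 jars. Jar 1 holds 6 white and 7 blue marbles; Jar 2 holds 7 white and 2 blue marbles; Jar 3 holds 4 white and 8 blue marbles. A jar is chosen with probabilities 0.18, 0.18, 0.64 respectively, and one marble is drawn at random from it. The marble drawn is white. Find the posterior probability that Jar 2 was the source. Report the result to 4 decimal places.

Posterior probability ≈ 0.3208

Tabulate prior·likelihood by source: [1] prior 0.18, lik 0.4615, product 0.08308; [2] prior 0.18, lik 0.7778, product 0.1400; [3] prior 0.64, lik 0.3333, product 0.2133.
Normalizing constant = 0.43641; the posterior for Jar 2 is its product over the sum, 0.1400/0.43641 = 0.3208.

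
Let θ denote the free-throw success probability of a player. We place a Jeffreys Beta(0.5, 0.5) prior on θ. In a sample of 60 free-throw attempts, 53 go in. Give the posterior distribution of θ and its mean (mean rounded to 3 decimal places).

Posterior: Beta(53.5, 7.5); mean ≈ 0.877

The binomial likelihood is conjugate to the Beta prior: with 53 successes and 7 failures, the posterior is Beta(0.5+53, 0.5+7) = Beta(53.5, 7.5).
E[θ | data] = 53.5/(53.5+7.5) = 0.877.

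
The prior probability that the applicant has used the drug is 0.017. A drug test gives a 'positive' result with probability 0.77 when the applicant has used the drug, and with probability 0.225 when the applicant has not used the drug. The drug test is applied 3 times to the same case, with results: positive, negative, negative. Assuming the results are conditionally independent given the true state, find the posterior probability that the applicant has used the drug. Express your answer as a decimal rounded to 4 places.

Let H be the event that the applicant has used the drug; start with P(H) = 0.017. P('positive'|H) = 0.77, P('positive'|¬H) = 0.225.
Update on result 1 ('positive'): P(H) ← 0.77·0.0170 / (0.77·0.0170 + 0.225·0.9830) = 0.013090/0.23427 = 0.0559.
Update on result 2 ('negative'): P(H) ← 0.23·0.0559 / (0.23·0.0559 + 0.775·0.9441) = 0.012852/0.74455 = 0.0173.
Update on result 3 ('negative'): P(H) ← 0.23·0.0173 / (0.23·0.0173 + 0.775·0.9827) = 0.0039700/0.76559 = 0.0052.

Posterior P(H) ≈ 0.0052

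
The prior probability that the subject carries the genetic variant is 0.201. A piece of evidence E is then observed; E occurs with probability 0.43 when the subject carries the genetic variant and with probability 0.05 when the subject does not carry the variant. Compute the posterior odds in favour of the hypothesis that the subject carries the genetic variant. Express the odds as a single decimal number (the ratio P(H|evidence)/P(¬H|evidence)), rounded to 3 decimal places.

Prior odds = 0.201/(1−0.201) = 0.25156.
Likelihood ratio for E = 0.43/0.05 = 8.6000.
Posterior odds = prior odds × LR = 2.1635.

Posterior odds ≈ 2.163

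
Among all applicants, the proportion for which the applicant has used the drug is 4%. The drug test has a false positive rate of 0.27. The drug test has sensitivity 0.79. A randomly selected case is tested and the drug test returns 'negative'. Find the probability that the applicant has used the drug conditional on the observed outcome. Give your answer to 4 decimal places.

Write H for 'the applicant has used the drug'. Prior odds H:¬H = 0.04/0.96 = 0.041667. For the 'negative' outcome, the likelihood ratio is 0.21/0.73 = 0.28767.
Posterior odds = 0.041667 × 0.28767 = 0.011986, so P(H|E) = 0.011986/(1+0.011986) = 0.0118.

P(H | E) ≈ 0.0118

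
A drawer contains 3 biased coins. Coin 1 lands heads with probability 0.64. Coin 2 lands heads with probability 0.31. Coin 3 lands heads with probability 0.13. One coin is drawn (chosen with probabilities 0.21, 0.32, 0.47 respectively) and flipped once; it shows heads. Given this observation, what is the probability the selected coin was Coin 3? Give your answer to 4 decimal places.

Tabulate prior·likelihood by source: [1] prior 0.21, lik 0.64, product 0.1344; [2] prior 0.32, lik 0.31, product 0.09920; [3] prior 0.47, lik 0.13, product 0.06110.
Normalizing constant = 0.29470; the posterior for Coin 3 is its product over the sum, 0.06110/0.29470 = 0.2073.

Posterior probability ≈ 0.2073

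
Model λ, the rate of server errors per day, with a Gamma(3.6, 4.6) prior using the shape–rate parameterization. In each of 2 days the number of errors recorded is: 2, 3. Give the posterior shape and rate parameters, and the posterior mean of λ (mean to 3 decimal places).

Total count ∑xᵢ = 5 over n = 2 days.
Gamma is conjugate to the Poisson likelihood: posterior is Gamma(shape = 3.6+5 = 8.6, rate = 4.6+2 = 6.6).
Posterior mean = shape/rate = 8.6/6.6 = 1.303.

Posterior: Gamma(shape=8.6, rate=6.6); mean ≈ 1.303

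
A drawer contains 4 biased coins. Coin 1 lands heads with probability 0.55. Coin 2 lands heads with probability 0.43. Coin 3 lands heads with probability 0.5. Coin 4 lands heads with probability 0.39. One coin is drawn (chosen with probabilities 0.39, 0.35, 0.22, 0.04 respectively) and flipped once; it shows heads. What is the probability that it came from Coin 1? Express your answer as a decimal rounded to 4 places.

Posterior probability ≈ 0.4372

Tabulate prior·likelihood by source: [1] prior 0.39, lik 0.55, product 0.2145; [2] prior 0.35, lik 0.43, product 0.1505; [3] prior 0.22, lik 0.5, product 0.1100; [4] prior 0.04, lik 0.39, product 0.01560.
Normalizing constant = 0.49060; the posterior for Coin 1 is its product over the sum, 0.2145/0.49060 = 0.4372.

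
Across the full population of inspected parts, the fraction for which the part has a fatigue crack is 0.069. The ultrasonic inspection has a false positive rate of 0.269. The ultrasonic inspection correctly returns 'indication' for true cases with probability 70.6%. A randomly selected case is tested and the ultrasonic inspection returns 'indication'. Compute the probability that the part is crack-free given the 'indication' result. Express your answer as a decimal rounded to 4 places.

P(¬H | E) ≈ 0.8372

Let H be the event that the part has a fatigue crack. P(H) = 0.069, so P(¬H) = 0.931. With E the 'indication' result, P(E|H) = 0.706 and P(E|¬H) = 0.269.
P(E) = 0.706·0.069 + 0.269·0.931 = 0.048714 + 0.25044 = 0.29915.
By Bayes' theorem, P(H|E) = 0.048714 / 0.29915 = 0.1628. Hence P(¬H|E) = 1 − 0.1628 = 0.8372.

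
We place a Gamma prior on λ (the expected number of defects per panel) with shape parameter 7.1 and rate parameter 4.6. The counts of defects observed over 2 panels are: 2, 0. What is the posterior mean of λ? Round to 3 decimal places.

The Poisson likelihood adds the total count to the shape and the number of exposure periods to the rate. Here ∑xᵢ = 2 and n = 2, so shape 7.1→9.1 and rate 4.6→6.6.
Posterior mean = shape/rate = 9.1/6.6 = 1.379.

Posterior mean ≈ 1.379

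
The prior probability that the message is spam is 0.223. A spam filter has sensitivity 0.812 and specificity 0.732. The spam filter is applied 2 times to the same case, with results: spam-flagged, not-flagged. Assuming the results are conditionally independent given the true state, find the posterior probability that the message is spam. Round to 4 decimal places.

Posterior P(H) ≈ 0.1826

Let H be the event that the message is spam; start with P(H) = 0.223. P('spam-flagged'|H) = 0.812, P('spam-flagged'|¬H) = 0.268.
Update on result 1 ('spam-flagged'): P(H) ← 0.812·0.2230 / (0.812·0.2230 + 0.268·0.7770) = 0.18108/0.38931 = 0.4651.
Update on result 2 ('not-flagged'): P(H) ← 0.188·0.4651 / (0.188·0.4651 + 0.732·0.5349) = 0.087442/0.47898 = 0.1826.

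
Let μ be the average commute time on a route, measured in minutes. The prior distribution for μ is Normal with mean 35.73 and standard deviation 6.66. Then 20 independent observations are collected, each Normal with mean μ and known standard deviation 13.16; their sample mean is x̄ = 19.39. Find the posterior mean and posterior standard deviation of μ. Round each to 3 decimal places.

Posterior mean ≈ 22.059; posterior SD ≈ 2.692

With known σ, the Normal prior is conjugate. Weight on the data is w = (n/σ²)/(n/σ² + 1/τ₀²) = 0.115483/(0.115483+0.0225451) = 0.83666.
Posterior mean = w·x̄ + (1−w)·μ₀ = 0.83666·19.39 + 0.16334·35.73 = 22.059. Posterior variance = 1/(0.115483+0.0225451) = 7.24490, so SD = 2.692.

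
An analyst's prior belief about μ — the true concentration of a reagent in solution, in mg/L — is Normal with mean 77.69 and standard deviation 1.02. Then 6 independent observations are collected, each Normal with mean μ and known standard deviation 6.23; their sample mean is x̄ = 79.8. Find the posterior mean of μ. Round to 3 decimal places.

Posterior mean ≈ 77.982

Prior precision 1/τ₀² = 1/1.02² = 0.961169; data precision n/σ² = 6/6.23² = 0.154588.
Posterior precision = 0.961169 + 0.154588 = 1.11576.
Posterior mean = (0.961169·77.69 + 0.154588·79.8) / 1.11576 = 77.982.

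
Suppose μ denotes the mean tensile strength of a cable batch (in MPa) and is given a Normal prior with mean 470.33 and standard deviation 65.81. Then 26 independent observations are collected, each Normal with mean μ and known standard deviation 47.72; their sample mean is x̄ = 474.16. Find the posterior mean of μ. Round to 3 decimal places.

Posterior mean ≈ 474.084

Prior precision 1/τ₀² = 1/65.81² = 0.00023090; data precision n/σ² = 26/47.72² = 0.0114175.
Posterior precision = 0.00023090 + 0.0114175 = 0.0116484.
Posterior mean = (0.00023090·470.33 + 0.0114175·474.16) / 0.0116484 = 474.084.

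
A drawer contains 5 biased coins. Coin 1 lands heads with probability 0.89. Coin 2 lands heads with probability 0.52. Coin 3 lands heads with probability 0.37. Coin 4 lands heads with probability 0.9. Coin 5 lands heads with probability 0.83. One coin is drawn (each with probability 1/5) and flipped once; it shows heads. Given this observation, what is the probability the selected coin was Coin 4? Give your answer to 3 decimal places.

P(heads|C1) = 0.89; P(heads|C2) = 0.52; P(heads|C3) = 0.37; P(heads|C4) = 0.9; P(heads|C5) = 0.83.
Prior × likelihood for each source: 0.2·0.89=0.1780, 0.2·0.52=0.1040, 0.2·0.37=0.07400, 0.2·0.9=0.1800, 0.2·0.83=0.1660. Summing gives P(heads) = 0.70200.
P(Coin 4 | heads) = 0.1800 / 0.70200 = 0.256.

Posterior probability ≈ 0.256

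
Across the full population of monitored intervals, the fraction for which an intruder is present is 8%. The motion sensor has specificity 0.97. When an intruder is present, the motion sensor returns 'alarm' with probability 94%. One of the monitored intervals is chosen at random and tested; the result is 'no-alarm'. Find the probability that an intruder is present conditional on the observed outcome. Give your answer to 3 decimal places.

P(H | E) ≈ 0.005

Let H be the event that an intruder is present. P(H) = 0.08, so P(¬H) = 0.92. With E the 'no-alarm' result, P(E|H) = 0.06 and P(E|¬H) = 0.97.
P(E) = 0.06·0.08 + 0.97·0.92 = 0.0048000 + 0.89240 = 0.89720.
By Bayes' theorem, P(H|E) = 0.0048000 / 0.89720 = 0.005.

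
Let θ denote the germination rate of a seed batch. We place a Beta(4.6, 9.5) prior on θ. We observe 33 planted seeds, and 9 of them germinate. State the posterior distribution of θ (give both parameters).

Observing 9 successes and 24 failures updates Beta(4.6, 9.5) by adding the success and failure counts to the two shape parameters: α = 4.6+9 = 13.6, β = 9.5+24 = 33.5.

Posterior: Beta(13.6, 33.5)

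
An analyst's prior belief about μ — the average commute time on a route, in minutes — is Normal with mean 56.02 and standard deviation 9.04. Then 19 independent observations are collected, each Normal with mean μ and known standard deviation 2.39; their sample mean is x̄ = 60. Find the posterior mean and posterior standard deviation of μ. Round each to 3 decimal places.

Prior precision 1/τ₀² = 1/9.04² = 0.0122367; data precision n/σ² = 19/2.39² = 3.32627.
Posterior precision = 0.0122367 + 3.32627 = 3.33851, giving posterior SD = 1/√3.33851 = 0.547.
Posterior mean = (0.0122367·56.02 + 3.32627·60) / 3.33851 = 59.985.

Posterior mean ≈ 59.985; posterior SD ≈ 0.547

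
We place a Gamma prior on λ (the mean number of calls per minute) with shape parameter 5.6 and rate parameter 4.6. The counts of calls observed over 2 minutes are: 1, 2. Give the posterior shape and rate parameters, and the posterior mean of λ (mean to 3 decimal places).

The Poisson likelihood adds the total count to the shape and the number of exposure periods to the rate. Here ∑xᵢ = 3 and n = 2, so shape 5.6→8.6 and rate 4.6→6.6.
E[λ | data] = 8.6/6.6 = 1.303.

Posterior: Gamma(shape=8.6, rate=6.6); mean ≈ 1.303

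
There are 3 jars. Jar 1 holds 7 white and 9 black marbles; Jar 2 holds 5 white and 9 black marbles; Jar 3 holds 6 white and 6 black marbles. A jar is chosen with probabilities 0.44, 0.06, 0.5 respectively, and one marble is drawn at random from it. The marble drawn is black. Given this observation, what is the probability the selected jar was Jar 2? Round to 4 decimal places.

Tabulate prior·likelihood by source: [1] prior 0.44, lik 0.5625, product 0.2475; [2] prior 0.06, lik 0.6429, product 0.03857; [3] prior 0.5, lik 0.5, product 0.2500.
Normalizing constant = 0.53607; the posterior for Jar 2 is its product over the sum, 0.03857/0.53607 = 0.0720.

Posterior probability ≈ 0.0720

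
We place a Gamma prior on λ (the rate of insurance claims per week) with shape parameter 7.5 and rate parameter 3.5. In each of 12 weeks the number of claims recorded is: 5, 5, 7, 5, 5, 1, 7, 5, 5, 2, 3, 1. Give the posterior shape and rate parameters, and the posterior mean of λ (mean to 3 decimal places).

Total count ∑xᵢ = 51 over n = 12 weeks.
Gamma is conjugate to the Poisson likelihood: posterior is Gamma(shape = 7.5+51 = 58.5, rate = 3.5+12 = 15.5).
Posterior mean = shape/rate = 58.5/15.5 = 3.774.

Posterior: Gamma(shape=58.5, rate=15.5); mean ≈ 3.774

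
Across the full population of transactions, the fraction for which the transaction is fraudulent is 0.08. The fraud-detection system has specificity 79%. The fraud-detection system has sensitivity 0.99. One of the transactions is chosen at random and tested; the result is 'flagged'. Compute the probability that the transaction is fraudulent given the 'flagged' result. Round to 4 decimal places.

P(H | E) ≈ 0.2907

Let H be the event that the transaction is fraudulent. P(H) = 0.08, so P(¬H) = 0.92. With E the 'flagged' result, P(E|H) = 0.99 and P(E|¬H) = 0.21.
P(E) = 0.99·0.08 + 0.21·0.92 = 0.079200 + 0.19320 = 0.27240.
By Bayes' theorem, P(H|E) = 0.079200 / 0.27240 = 0.2907.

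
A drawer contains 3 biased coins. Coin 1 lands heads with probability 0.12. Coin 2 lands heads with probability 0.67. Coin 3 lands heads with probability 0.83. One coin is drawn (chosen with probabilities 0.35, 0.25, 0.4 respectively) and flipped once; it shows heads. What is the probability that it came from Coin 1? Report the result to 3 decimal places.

Posterior probability ≈ 0.078

P(heads|C1) = 0.12; P(heads|C2) = 0.67; P(heads|C3) = 0.83.
Prior × likelihood for each source: 0.35·0.12=0.04200, 0.25·0.67=0.1675, 0.4·0.83=0.3320. Summing gives P(heads) = 0.54150.
P(Coin 1 | heads) = 0.04200 / 0.54150 = 0.078.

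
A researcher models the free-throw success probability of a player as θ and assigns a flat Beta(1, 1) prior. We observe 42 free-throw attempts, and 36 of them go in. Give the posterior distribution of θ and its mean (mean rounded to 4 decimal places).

Posterior: Beta(37, 7); mean ≈ 0.8409

Observing 36 successes and 6 failures updates Beta(1, 1) by adding the success and failure counts to the two shape parameters: α = 1+36 = 37, β = 1+6 = 7.
Posterior mean = α/(α+β) = 37/44 = 0.8409.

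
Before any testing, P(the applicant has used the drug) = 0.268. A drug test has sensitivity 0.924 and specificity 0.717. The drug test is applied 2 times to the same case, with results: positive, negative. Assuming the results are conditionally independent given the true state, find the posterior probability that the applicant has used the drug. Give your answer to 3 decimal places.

With H the event that the applicant has used the drug, the joint likelihood of the observed sequence is P(data|H) = 0.924·0.076 = 0.070224 and P(data|¬H) = 0.283·0.717 = 0.20291.
Bayes: P(H|data) = 0.268·0.070224 / (0.268·0.070224 + 0.732·0.20291) = 0.018820/0.16735 = 0.1125.

Posterior P(H) ≈ 0.112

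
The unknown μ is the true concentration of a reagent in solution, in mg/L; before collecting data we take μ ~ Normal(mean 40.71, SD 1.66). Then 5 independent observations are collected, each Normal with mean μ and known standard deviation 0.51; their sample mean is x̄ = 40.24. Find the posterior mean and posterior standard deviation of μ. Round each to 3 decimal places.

Posterior mean ≈ 40.249; posterior SD ≈ 0.226

With known σ, the Normal prior is conjugate. Weight on the data is w = (n/σ²)/(n/σ² + 1/τ₀²) = 19.2234/(19.2234+0.362897) = 0.98147.
Posterior mean = w·x̄ + (1−w)·μ₀ = 0.98147·40.24 + 0.018528·40.71 = 40.249. Posterior variance = 1/(19.2234+0.362897) = 0.0510562, so SD = 0.226.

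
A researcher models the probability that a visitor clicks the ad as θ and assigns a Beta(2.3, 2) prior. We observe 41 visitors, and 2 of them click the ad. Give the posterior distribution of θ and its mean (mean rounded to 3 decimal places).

Observing 2 successes and 39 failures updates Beta(2.3, 2) by adding the success and failure counts to the two shape parameters: α = 2.3+2 = 4.3, β = 2+39 = 41.
Posterior mean = α/(α+β) = 4.3/45.3 = 0.095.

Posterior: Beta(4.3, 41); mean ≈ 0.095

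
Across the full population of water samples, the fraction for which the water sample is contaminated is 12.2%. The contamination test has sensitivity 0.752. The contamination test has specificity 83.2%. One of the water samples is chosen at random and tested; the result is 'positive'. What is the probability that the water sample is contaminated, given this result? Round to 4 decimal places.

P(H | E) ≈ 0.3835

Let H be the event that the water sample is contaminated. P(H) = 0.122, so P(¬H) = 0.878. With E the 'positive' result, P(E|H) = 0.752 and P(E|¬H) = 0.168.
P(E) = 0.752·0.122 + 0.168·0.878 = 0.091744 + 0.14750 = 0.23925.
By Bayes' theorem, P(H|E) = 0.091744 / 0.23925 = 0.3835.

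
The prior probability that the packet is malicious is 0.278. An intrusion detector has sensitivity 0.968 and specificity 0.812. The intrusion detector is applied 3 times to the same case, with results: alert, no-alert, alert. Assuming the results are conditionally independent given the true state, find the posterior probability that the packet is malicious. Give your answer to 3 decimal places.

Posterior P(H) ≈ 0.287

Let H be the event that the packet is malicious; start with P(H) = 0.278. P('alert'|H) = 0.968, P('alert'|¬H) = 0.188.
Update on result 1 ('alert'): P(H) ← 0.968·0.2780 / (0.968·0.2780 + 0.188·0.7220) = 0.26910/0.40484 = 0.6647.
Update on result 2 ('no-alert'): P(H) ← 0.032·0.6647 / (0.032·0.6647 + 0.812·0.3353) = 0.021271/0.29352 = 0.0725.
Update on result 3 ('alert'): P(H) ← 0.968·0.0725 / (0.968·0.0725 + 0.188·0.9275) = 0.070149/0.24453 = 0.2869.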